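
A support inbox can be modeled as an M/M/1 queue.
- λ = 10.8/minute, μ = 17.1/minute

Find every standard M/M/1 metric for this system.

Step 1: ρ = λ/μ = 10.8/17.1 = 0.6316
Step 2: L = λ/(μ-λ) = 10.8/6.30 = 1.7143
Step 3: Lq = λ²/(μ(μ-λ)) = 116.64/(17.1×6.30) = 1.0827
Step 4: W = 1/(μ-λ) = 1/6.30 = 0.15873
Step 5: Wq = λ/(μ(μ-λ)) = 10.8/(17.1×6.30) = 0.1003
Step 6: P(0) = 1-ρ = 0.3684
Verify: L = λW = 10.8×0.15873 = 1.7143 ✔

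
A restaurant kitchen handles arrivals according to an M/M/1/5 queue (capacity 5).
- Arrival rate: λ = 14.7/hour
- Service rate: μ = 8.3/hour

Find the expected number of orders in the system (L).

ρ = λ/μ = 14.7/8.3 = 1.77108
P₀ = (1-ρ)/(1-ρ^(K+1)) = (1-1.77108)/(1-1.77108^6) = -0.7711/-29.8624 = 0.02582
P_K = P₀×ρ^K = 0.0258211 × 1.77108^5 = 0.0258211 × 17.4257 = 0.4500
L = ρ[1 - (K+1)ρ^K + Kρ^(K+1)] / [(1-ρ)(1-ρ^(K+1))]
L = 1.77108 × (1 - 6×17.42573 + 5×30.86236) / ((1 - 1.77108) × (1 - 30.86236)) = 3.9040 orders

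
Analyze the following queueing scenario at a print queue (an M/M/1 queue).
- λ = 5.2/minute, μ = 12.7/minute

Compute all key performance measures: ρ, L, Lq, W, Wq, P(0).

Step 1: ρ = λ/μ = 5.2/12.7 = 0.4094
Step 2: L = λ/(μ-λ) = 5.2/7.50 = 0.6933
Step 3: Lq = λ²/(μ(μ-λ)) = 27.04/(12.7×7.50) = 0.2839
Step 4: W = 1/(μ-λ) = 1/7.50 = 0.13333
Step 5: Wq = λ/(μ(μ-λ)) = 5.2/(12.7×7.50) = 0.05459
Step 6: P(0) = 1-ρ = 0.5906
Verify: L = λW = 5.2×0.13333 = 0.6933 ✔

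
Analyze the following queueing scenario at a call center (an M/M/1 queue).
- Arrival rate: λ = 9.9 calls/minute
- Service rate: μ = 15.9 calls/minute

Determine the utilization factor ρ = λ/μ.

Server utilization: ρ = λ/μ
ρ = 9.9/15.9 = 0.6226
The server is busy 62.26% of the time.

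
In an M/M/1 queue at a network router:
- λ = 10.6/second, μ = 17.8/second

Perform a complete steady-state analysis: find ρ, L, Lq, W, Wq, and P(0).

Step 1: ρ = λ/μ = 10.6/17.8 = 0.5955
Step 2: L = λ/(μ-λ) = 10.6/7.20 = 1.4722
Step 3: Lq = λ²/(μ(μ-λ)) = 112.36/(17.8×7.20) = 0.8767
Step 4: W = 1/(μ-λ) = 1/7.20 = 0.13889
Step 5: Wq = λ/(μ(μ-λ)) = 10.6/(17.8×7.20) = 0.08271
Step 6: P(0) = 1-ρ = 0.4045
Verify: L = λW = 10.6×0.13889 = 1.4722 ✔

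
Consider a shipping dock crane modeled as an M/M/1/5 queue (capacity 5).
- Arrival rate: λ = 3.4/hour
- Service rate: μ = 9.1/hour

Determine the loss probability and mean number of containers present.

ρ = λ/μ = 3.4/9.1 = 0.37363
P₀ = (1-ρ)/(1-ρ^(K+1)) = (1-0.37363)/(1-0.37363^6) = 0.6264/0.9973 = 0.6281
P_K = P₀×ρ^K = 0.6281 × 0.37363^5 = 0.6281 × 0.007281 = 0.004573
Blocking probability P_5 = 0.004573 (0.46%)
L = ρ[1 - (K+1)ρ^K + Kρ^(K+1)] / [(1-ρ)(1-ρ^(K+1))]
L = 0.37363 × (1 - 6×0.007281 + 5×0.002721) / ((1 - 0.37363) × (1 - 0.002721)) = 0.5801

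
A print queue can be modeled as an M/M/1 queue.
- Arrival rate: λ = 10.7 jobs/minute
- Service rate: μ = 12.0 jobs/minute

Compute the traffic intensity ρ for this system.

Server utilization: ρ = λ/μ
ρ = 10.7/12.0 = 0.8917
The server is busy 89.17% of the time.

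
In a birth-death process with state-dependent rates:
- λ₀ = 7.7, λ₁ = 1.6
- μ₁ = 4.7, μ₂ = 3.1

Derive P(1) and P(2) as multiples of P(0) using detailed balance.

Balance equations:
State 0: λ₀P₀ = μ₁P₁ → P₁ = (λ₀/μ₁)P₀ = (7.7/4.7)P₀ = 1.6383P₀
State 1: P₂ = (λ₀λ₁)/(μ₁μ₂)P₀ = (7.7×1.6)/(4.7×3.1)P₀ = 0.8456P₀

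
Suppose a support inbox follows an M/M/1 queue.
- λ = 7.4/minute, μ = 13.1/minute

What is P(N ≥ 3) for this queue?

ρ = λ/μ = 7.4/13.1 = 0.5649
P(N ≥ n) = ρⁿ
P(N ≥ 3) = 0.5649^3
P(N ≥ 3) = 0.1803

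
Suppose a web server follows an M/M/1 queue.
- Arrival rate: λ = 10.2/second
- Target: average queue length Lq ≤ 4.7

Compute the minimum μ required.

For M/M/1: Lq = λ²/(μ(μ-λ))
Need Lq ≤ 4.7, i.e. μ(μ-λ) ≥ λ²/4.7
μ² - 10.2μ - 104.04/4.7 ≥ 0  →  μ² - 10.2μ - 22.13617 ≥ 0
Quadratic formula (positive root): μ = [λ + √(λ² + 4×22.13617)]/2
Discriminant: 104.04 + 4×22.13617 = 192.5847, √192.5847 = 13.87749
μ ≥ (10.2 + 13.87749)/2 = 12.0387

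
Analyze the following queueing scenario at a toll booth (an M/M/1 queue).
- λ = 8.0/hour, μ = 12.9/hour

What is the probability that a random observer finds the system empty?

ρ = λ/μ = 8.0/12.9 = 0.6202
P(0) = 1 - ρ = 1 - 0.6202 = 0.3798
The server is idle 37.98% of the time.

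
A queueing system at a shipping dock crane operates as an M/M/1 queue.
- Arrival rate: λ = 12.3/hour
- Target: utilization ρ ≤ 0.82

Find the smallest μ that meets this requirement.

ρ = λ/μ, so μ = λ/ρ
μ ≥ 12.3/0.82 = 15.0000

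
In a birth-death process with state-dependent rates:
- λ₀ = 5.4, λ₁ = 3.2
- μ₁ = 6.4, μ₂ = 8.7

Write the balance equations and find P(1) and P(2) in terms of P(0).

Balance equations:
State 0: λ₀P₀ = μ₁P₁ → P₁ = (λ₀/μ₁)P₀ = (5.4/6.4)P₀ = 0.8438P₀
State 1: P₂ = (λ₀λ₁)/(μ₁μ₂)P₀ = (5.4×3.2)/(6.4×8.7)P₀ = 0.3103P₀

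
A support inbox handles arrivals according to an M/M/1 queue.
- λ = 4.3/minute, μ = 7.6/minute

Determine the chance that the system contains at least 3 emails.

ρ = λ/μ = 4.3/7.6 = 0.5658
P(N ≥ n) = ρⁿ
P(N ≥ 3) = 0.5658^3
P(N ≥ 3) = 0.1811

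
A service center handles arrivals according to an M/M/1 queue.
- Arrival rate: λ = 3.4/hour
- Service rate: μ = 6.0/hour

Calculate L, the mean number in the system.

ρ = λ/μ = 3.4/6.0 = 0.5667
For M/M/1: L = λ/(μ-λ)
L = 3.4/(6.0-3.4) = 3.4/2.60
L = 1.3077 customers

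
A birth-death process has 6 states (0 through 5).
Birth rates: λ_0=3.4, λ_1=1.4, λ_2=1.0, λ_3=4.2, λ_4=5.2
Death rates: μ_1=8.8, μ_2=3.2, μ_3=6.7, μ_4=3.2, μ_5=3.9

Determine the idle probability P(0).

Ratios P(n)/P(0) = (λ₀···λₙ₋₁)/(μ₁···μₙ):
P(1)/P(0) = (3.4)/(8.8) = 0.3864
P(2)/P(0) = (3.4×1.4)/(8.8×3.2) = 0.1690
P(3)/P(0) = (3.4×1.4×1.0)/(8.8×3.2×6.7) = 0.02523
P(4)/P(0) = (3.4×1.4×1.0×4.2)/(8.8×3.2×6.7×3.2) = 0.03311
P(5)/P(0) = (3.4×1.4×1.0×4.2×5.2)/(8.8×3.2×6.7×3.2×3.9) = 0.04415

Normalization: ∑ P(n) = 1
P(0) × (1.0000 + 0.3864 + 0.1690 + 0.02523 + 0.03311 + 0.04415) = 1
P(0) × 1.6579 = 1
P(0) = 1/1.6579 = 0.6032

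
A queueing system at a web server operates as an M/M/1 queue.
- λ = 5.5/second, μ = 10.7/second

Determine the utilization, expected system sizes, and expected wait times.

Step 1: ρ = λ/μ = 5.5/10.7 = 0.5140
Step 2: L = λ/(μ-λ) = 5.5/5.20 = 1.0577
Step 3: Lq = λ²/(μ(μ-λ)) = 30.25/(10.7×5.20) = 0.5437
Step 4: W = 1/(μ-λ) = 1/5.20 = 0.19231
Step 5: Wq = λ/(μ(μ-λ)) = 5.5/(10.7×5.20) = 0.09885
Step 6: P(0) = 1-ρ = 0.4860
Verify: L = λW = 5.5×0.19231 = 1.0577 ✔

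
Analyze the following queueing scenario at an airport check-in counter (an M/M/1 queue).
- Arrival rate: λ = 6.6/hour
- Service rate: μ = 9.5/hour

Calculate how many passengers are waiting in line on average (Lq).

ρ = λ/μ = 6.6/9.5 = 0.6947
For M/M/1: Lq = λ²/(μ(μ-λ))
Lq = 43.56/(9.5 × 2.90)
Lq = 1.5811 passengers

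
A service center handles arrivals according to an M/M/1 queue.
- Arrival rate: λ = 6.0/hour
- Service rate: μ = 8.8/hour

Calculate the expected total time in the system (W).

First, compute utilization: ρ = λ/μ = 6.0/8.8 = 0.6818
For M/M/1: W = 1/(μ-λ)
W = 1/(8.8-6.0) = 1/2.80
W = 0.3571 hours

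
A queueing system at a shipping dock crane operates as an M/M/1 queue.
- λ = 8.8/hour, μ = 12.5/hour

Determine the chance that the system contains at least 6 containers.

ρ = λ/μ = 8.8/12.5 = 0.7040
P(N ≥ n) = ρⁿ
P(N ≥ 6) = 0.7040^6
P(N ≥ 6) = 0.1217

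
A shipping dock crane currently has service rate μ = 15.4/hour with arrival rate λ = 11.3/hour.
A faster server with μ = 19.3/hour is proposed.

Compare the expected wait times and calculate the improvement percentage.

System 1: ρ₁ = 11.3/15.4 = 0.7338, W₁ = 1/(15.4-11.3) = 0.2439
System 2: ρ₂ = 11.3/19.3 = 0.5855, W₂ = 1/(19.3-11.3) = 0.1250
Improvement: (W₁-W₂)/W₁ = (0.2439-0.1250)/0.2439 = 48.75%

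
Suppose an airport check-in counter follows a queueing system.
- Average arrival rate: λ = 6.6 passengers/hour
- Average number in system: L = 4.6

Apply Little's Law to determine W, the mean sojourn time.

Little's Law: L = λW, so W = L/λ
W = 4.6/6.6 = 0.6970 hours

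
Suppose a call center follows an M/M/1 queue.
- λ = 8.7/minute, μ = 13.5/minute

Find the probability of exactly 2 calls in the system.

ρ = λ/μ = 8.7/13.5 = 0.6444
P(n) = (1-ρ)ρⁿ
P(2) = (1-0.6444) × 0.6444^2
P(2) = 0.3556 × 0.4153
P(2) = 0.1477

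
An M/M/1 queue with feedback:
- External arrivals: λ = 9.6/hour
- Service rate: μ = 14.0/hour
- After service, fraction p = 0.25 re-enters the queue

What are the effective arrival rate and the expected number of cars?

Effective arrival rate: λ_eff = λ/(1-p) = 9.6/(1-0.25) = 9.6/0.75 = 12.8000
ρ = λ_eff/μ = 12.8000/14.0 = 0.914286
L = ρ/(1-ρ) = 0.914286/(1-0.914286) = 10.6667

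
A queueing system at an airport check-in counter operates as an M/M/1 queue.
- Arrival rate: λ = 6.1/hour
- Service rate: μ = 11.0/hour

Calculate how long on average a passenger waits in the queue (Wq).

First, compute utilization: ρ = λ/μ = 6.1/11.0 = 0.5545
For M/M/1: Wq = λ/(μ(μ-λ))
Wq = 6.1/(11.0 × (11.0-6.1))
Wq = 6.1/(11.0 × 4.90)
Wq = 0.1132 hours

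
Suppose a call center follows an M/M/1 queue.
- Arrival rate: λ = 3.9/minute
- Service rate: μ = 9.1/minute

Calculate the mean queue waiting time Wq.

First, compute utilization: ρ = λ/μ = 3.9/9.1 = 0.4286
For M/M/1: Wq = λ/(μ(μ-λ))
Wq = 3.9/(9.1 × (9.1-3.9))
Wq = 3.9/(9.1 × 5.20)
Wq = 0.08242 minutes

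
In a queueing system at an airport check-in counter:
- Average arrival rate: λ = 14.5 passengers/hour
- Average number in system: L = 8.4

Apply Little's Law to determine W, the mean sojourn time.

Little's Law: L = λW, so W = L/λ
W = 8.4/14.5 = 0.5793 hours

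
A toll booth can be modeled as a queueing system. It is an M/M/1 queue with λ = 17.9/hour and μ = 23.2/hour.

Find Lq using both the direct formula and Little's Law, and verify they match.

Method 1 (direct): Lq = λ²/(μ(μ-λ)) = 320.41/(23.2 × 5.30) = 2.6058

Method 2 (Little's Law):
W = 1/(μ-λ) = 1/5.30 = 0.188679
Wq = W - 1/μ = 0.188679 - 0.0431034 = 0.145576
Lq = λWq = 17.9 × 0.145576 = 2.6058 ✔ (matches Method 1)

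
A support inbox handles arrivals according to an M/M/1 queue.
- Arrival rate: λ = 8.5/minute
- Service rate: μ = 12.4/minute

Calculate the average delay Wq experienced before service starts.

First, compute utilization: ρ = λ/μ = 8.5/12.4 = 0.6855
For M/M/1: Wq = λ/(μ(μ-λ))
Wq = 8.5/(12.4 × (12.4-8.5))
Wq = 8.5/(12.4 × 3.90)
Wq = 0.1758 minutes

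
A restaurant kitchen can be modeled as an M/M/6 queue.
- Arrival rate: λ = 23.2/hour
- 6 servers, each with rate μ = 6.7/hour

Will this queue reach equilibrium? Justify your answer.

Stability requires ρ = λ/(cμ) < 1
ρ = 23.2/(6 × 6.7) = 23.2/40.20 = 0.5771
Since 0.5771 < 1, the system is STABLE.
The servers are busy 57.71% of the time.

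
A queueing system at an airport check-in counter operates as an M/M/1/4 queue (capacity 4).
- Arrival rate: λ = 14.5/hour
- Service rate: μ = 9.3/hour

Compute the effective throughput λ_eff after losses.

ρ = λ/μ = 14.5/9.3 = 1.5591
P₀ = (1-ρ)/(1-ρ^(K+1)) = (1-1.5591)/(1-1.5591^5) = -0.5591/-8.2123 = 0.06808
P_K = P₀×ρ^K = 0.06808 × 1.5591^4 = 0.06808 × 5.9088 = 0.4023
λ_eff = λ(1-P_K) = 14.5 × (1 - 0.40228) = 14.5 × 0.59772 = 8.6669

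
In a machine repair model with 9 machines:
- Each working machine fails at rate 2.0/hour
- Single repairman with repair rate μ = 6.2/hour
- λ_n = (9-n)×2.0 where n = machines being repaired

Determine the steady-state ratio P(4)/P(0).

P(4)/P(0) = ∏_{i=0}^{4-1} λ_i/μ_{i+1}
= (9-0)×2.0/6.2 × (9-1)×2.0/6.2 × (9-2)×2.0/6.2 × (9-3)×2.0/6.2
= 32.7442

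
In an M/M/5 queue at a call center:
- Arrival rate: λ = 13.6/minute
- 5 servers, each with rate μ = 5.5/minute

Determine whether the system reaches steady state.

Stability requires ρ = λ/(cμ) < 1
ρ = 13.6/(5 × 5.5) = 13.6/27.50 = 0.4945
Since 0.4945 < 1, the system is STABLE.
The servers are busy 49.45% of the time.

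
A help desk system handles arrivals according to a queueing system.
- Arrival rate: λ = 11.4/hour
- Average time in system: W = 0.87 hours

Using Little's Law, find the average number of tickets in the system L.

Little's Law: L = λW
L = 11.4 × 0.87 = 9.9180 tickets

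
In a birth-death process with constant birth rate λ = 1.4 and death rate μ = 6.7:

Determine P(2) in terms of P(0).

For constant rates: P(n)/P(0) = (λ/μ)^n
P(2)/P(0) = (1.4/6.7)^2 = 0.20896^2 = 0.04366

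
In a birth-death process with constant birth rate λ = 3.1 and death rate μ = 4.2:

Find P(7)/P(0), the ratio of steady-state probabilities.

For constant rates: P(n)/P(0) = (λ/μ)^n
P(7)/P(0) = (3.1/4.2)^7 = 0.7381^7 = 0.1193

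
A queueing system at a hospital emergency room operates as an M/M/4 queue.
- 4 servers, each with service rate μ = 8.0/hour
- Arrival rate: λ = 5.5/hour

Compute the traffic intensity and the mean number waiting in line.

Traffic intensity: ρ = λ/(cμ) = 5.5/(4×8.0) = 0.1719
Since ρ = 0.1719 < 1, system is stable.
Offered load a = λ/μ = cρ = 5.5/8.0 = 0.6875
P₀ = [ Σₙ₌₀^3 aⁿ/n! + a^4/(4!(1-ρ)) ]⁻¹
Σ = a^0/0! + a^1/1! + a^2/2! + a^3/3! = 1.0000 + 0.6875 + 0.2363 + 0.05416 = 1.9780
a^4/(4!(1-ρ)) = 0.2234/(24 × 0.8281) = 0.01124
P₀ = 1/(1.9780 + 0.01124) = 0.5027
Lq = P₀·a^4·ρ / (4!(1-ρ)²) = 0.5027 × 0.2234 × 0.1719 / (24 × 0.6858) = 0.001173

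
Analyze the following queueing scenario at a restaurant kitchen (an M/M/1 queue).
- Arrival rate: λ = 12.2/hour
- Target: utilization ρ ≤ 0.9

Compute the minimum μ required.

ρ = λ/μ, so μ = λ/ρ
μ ≥ 12.2/0.9 = 13.5556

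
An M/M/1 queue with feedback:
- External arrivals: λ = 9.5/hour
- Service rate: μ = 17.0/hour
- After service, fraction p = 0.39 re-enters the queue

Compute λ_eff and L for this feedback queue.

Effective arrival rate: λ_eff = λ/(1-p) = 9.5/(1-0.39) = 9.5/0.61 = 15.57377
ρ = λ_eff/μ = 15.57377/17.0 = 0.916104
L = ρ/(1-ρ) = 0.916104/(1-0.916104) = 10.9195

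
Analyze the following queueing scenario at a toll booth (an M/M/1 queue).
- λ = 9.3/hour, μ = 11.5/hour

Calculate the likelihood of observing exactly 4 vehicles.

ρ = λ/μ = 9.3/11.5 = 0.8087
P(n) = (1-ρ)ρⁿ
P(4) = (1-0.8087) × 0.8087^4
P(4) = 0.1913 × 0.4277
P(4) = 0.08182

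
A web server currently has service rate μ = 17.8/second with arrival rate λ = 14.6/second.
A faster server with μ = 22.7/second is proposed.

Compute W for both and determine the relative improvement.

System 1: ρ₁ = 14.6/17.8 = 0.8202, W₁ = 1/(17.8-14.6) = 0.31250
System 2: ρ₂ = 14.6/22.7 = 0.6432, W₂ = 1/(22.7-14.6) = 0.12346
Improvement: (W₁-W₂)/W₁ = (0.31250-0.12346)/0.31250 = 60.49%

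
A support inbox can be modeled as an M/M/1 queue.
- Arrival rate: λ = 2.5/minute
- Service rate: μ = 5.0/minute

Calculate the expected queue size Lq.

ρ = λ/μ = 2.5/5.0 = 0.5000
For M/M/1: Lq = λ²/(μ(μ-λ))
Lq = 6.25/(5.0 × 2.50)
Lq = 0.5000 emails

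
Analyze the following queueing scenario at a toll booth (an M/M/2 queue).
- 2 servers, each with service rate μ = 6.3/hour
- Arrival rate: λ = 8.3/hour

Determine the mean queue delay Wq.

Traffic intensity: ρ = λ/(cμ) = 8.3/(2×6.3) = 0.6587
Since ρ = 0.6587 < 1, system is stable.
Offered load a = λ/μ = cρ = 8.3/6.3 = 1.3175
P₀ = [ Σₙ₌₀^1 aⁿ/n! + a^2/(2!(1-ρ)) ]⁻¹
Σ = a^0/0! + a^1/1! = 1.0000 + 1.3175 = 2.3175
a^2/(2!(1-ρ)) = 1.7357/(2 × 0.34127) = 2.5430
P₀ = 1/(2.3175 + 2.5430) = 0.2057
Lq = P₀·a^2·ρ / (2!(1-ρ)²) = 0.205742 × 1.73570 × 0.658730 / (2 × 0.116465) = 1.0099
Wq = Lq/λ = 1.0099/8.3 = 0.1217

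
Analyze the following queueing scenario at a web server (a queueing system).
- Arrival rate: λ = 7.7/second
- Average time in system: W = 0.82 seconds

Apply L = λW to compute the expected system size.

Little's Law: L = λW
L = 7.7 × 0.82 = 6.3140 requests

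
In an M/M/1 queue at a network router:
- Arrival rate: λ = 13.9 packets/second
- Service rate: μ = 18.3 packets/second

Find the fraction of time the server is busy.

Server utilization: ρ = λ/μ
ρ = 13.9/18.3 = 0.7596
The server is busy 75.96% of the time.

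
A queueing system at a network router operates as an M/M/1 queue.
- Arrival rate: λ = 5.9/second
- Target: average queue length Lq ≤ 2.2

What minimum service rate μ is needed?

For M/M/1: Lq = λ²/(μ(μ-λ))
Need Lq ≤ 2.2, i.e. μ(μ-λ) ≥ λ²/2.2
μ² - 5.9μ - 34.81/2.2 ≥ 0  →  μ² - 5.9μ - 15.82273 ≥ 0
Quadratic formula (positive root): μ = [λ + √(λ² + 4×15.82273)]/2
Discriminant: 34.81 + 4×15.82273 = 98.1009, √98.1009 = 9.9046
μ ≥ (5.9 + 9.9046)/2 = 7.9023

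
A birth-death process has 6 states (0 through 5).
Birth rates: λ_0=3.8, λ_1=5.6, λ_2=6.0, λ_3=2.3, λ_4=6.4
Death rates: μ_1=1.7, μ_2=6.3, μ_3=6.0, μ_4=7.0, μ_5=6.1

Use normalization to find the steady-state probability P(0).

Ratios P(n)/P(0) = (λ₀···λₙ₋₁)/(μ₁···μₙ):
P(1)/P(0) = (3.8)/(1.7) = 2.23529
P(2)/P(0) = (3.8×5.6)/(1.7×6.3) = 1.98693
P(3)/P(0) = (3.8×5.6×6.0)/(1.7×6.3×6.0) = 1.98693
P(4)/P(0) = (3.8×5.6×6.0×2.3)/(1.7×6.3×6.0×7.0) = 0.652848
P(5)/P(0) = (3.8×5.6×6.0×2.3×6.4)/(1.7×6.3×6.0×7.0×6.1) = 0.684955

Normalization: ∑ P(n) = 1
P(0) × (1.00000 + 2.23529 + 1.98693 + 1.98693 + 0.652848 + 0.684955) = 1
P(0) × 8.5470 = 1
P(0) = 1/8.5470 = 0.1170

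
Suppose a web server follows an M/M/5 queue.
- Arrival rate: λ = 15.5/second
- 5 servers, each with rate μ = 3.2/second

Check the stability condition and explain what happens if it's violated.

Stability requires ρ = λ/(cμ) < 1
ρ = 15.5/(5 × 3.2) = 15.5/16.00 = 0.9688
Since 0.9688 < 1, the system is STABLE.
The servers are busy 96.88% of the time.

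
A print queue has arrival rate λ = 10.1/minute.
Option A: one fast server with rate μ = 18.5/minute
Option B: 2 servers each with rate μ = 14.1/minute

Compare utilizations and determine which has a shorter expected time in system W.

Option A: single server μ = 18.5 (M/M/1)
  ρ_A = 10.1/18.5 = 0.5459
  W_A = 1/(μ-λ) = 1/(18.5-10.1) = 1/8.40 = 0.1190

Option B: 2 servers μ = 14.1 (M/M/2)
  ρ_B = λ/(cμ) = 10.1/(2×14.1) = 0.3582
  Offered load a = λ/μ = cρ = 10.1/14.1 = 0.7163
  P₀ = [ Σₙ₌₀^1 aⁿ/n! + a^2/(2!(1-ρ)) ]⁻¹
  Σ = a^0/0! + a^1/1! = 1.0000 + 0.7163 = 1.7163
  a^2/(2!(1-ρ)) = 0.5131/(2 × 0.6418) = 0.3997
  P₀ = 1/(1.7163 + 0.3997) = 0.4726
  Lq = P₀·a^2·ρ / (2!(1-ρ)²) = 0.4726 × 0.5131 × 0.3582 / (2 × 0.4120) = 0.1054
  Wq_B = Lq/λ = 0.1054/10.1 = 0.01044
  W_B = Wq_B + 1/μ = 0.01044 + 0.07092 = 0.08136

Since W_B = 0.08136 < W_A = 0.1190, Option B (multiple servers) has the shorter time in system.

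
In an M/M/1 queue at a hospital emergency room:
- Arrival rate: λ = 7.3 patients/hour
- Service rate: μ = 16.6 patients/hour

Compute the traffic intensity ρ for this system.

Server utilization: ρ = λ/μ
ρ = 7.3/16.6 = 0.4398
The server is busy 43.98% of the time.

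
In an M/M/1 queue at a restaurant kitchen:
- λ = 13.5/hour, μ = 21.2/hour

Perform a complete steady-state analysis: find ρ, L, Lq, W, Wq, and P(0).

Step 1: ρ = λ/μ = 13.5/21.2 = 0.6368
Step 2: L = λ/(μ-λ) = 13.5/7.70 = 1.7532
Step 3: Lq = λ²/(μ(μ-λ)) = 182.25/(21.2×7.70) = 1.1165
Step 4: W = 1/(μ-λ) = 1/7.70 = 0.12987
Step 5: Wq = λ/(μ(μ-λ)) = 13.5/(21.2×7.70) = 0.08270
Step 6: P(0) = 1-ρ = 0.3632
Verify: L = λW = 13.5×0.12987 = 1.7532 ✔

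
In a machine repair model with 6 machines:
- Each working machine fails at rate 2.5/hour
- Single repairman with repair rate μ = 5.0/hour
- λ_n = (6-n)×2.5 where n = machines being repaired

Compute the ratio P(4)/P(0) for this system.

P(4)/P(0) = ∏_{i=0}^{4-1} λ_i/μ_{i+1}
= (6-0)×2.5/5.0 × (6-1)×2.5/5.0 × (6-2)×2.5/5.0 × (6-3)×2.5/5.0
= 22.5000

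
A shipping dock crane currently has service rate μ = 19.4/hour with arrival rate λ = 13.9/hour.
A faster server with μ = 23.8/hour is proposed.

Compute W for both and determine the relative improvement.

System 1: ρ₁ = 13.9/19.4 = 0.7165, W₁ = 1/(19.4-13.9) = 0.1818
System 2: ρ₂ = 13.9/23.8 = 0.5840, W₂ = 1/(23.8-13.9) = 0.1010
Improvement: (W₁-W₂)/W₁ = (0.1818-0.1010)/0.1818 = 44.44%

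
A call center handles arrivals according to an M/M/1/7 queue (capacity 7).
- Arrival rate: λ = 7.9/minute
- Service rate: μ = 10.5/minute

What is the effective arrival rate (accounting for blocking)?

ρ = λ/μ = 7.9/10.5 = 0.75238
P₀ = (1-ρ)/(1-ρ^(K+1)) = (1-0.75238)/(1-0.75238^8) = 0.24762/0.89732 = 0.2760
P_K = P₀×ρ^K = 0.27596 × 0.75238^7 = 0.27596 × 0.13648 = 0.03766
λ_eff = λ(1-P_K) = 7.9 × (1 - 0.03766) = 7.9 × 0.96234 = 7.6025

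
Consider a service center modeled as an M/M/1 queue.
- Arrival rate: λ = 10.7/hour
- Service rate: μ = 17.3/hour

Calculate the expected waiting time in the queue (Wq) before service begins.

First, compute utilization: ρ = λ/μ = 10.7/17.3 = 0.6185
For M/M/1: Wq = λ/(μ(μ-λ))
Wq = 10.7/(17.3 × (17.3-10.7))
Wq = 10.7/(17.3 × 6.60)
Wq = 0.09371 hours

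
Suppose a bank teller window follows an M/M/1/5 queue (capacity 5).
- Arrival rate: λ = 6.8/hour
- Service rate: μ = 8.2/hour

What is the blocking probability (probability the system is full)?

ρ = λ/μ = 6.8/8.2 = 0.82927
P₀ = (1-ρ)/(1-ρ^(K+1)) = (1-0.82927)/(1-0.82927^6) = 0.1707/0.6748 = 0.2530
P_K = P₀×ρ^K = 0.2530 × 0.82927^5 = 0.2530 × 0.3922 = 0.09923
Blocking probability = 9.92%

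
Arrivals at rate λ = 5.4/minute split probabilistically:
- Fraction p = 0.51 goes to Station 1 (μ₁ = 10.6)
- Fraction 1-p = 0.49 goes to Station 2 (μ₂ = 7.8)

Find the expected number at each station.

Effective rates: λ₁ = 5.4×0.51 = 2.754, λ₂ = 5.4×0.49 = 2.646
Station 1: ρ₁ = 2.754/10.6 = 0.2598, L₁ = ρ₁/(1-ρ₁) = 0.2598/(1-0.2598) = 0.3510
Station 2: ρ₂ = 2.646/7.8 = 0.33923, L₂ = ρ₂/(1-ρ₂) = 0.33923/(1-0.33923) = 0.5134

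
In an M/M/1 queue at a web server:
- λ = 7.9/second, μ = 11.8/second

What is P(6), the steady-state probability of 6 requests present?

ρ = λ/μ = 7.9/11.8 = 0.6695
P(n) = (1-ρ)ρⁿ
P(6) = (1-0.6695) × 0.6695^6
P(6) = 0.3305 × 0.09005
P(6) = 0.02976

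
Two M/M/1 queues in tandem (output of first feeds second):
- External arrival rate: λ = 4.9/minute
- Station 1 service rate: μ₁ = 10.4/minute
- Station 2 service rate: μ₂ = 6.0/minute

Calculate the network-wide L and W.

By Jackson's theorem, each station behaves as independent M/M/1.
Station 1: ρ₁ = 4.9/10.4 = 0.4712, L₁ = ρ₁/(1-ρ₁) = λ/(μ₁-λ) = 4.9/5.50 = 0.890909
Station 2: ρ₂ = 4.9/6.0 = 0.8167, L₂ = ρ₂/(1-ρ₂) = λ/(μ₂-λ) = 4.9/1.10 = 4.45455
Total: L = L₁ + L₂ = 0.890909 + 4.45455 = 5.3455
W = L/λ = 5.3455/4.9 = 1.0909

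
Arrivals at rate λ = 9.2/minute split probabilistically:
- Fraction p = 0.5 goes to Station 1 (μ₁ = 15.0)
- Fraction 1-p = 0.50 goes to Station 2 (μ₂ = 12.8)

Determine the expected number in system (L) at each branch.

Effective rates: λ₁ = 9.2×0.5 = 4.6, λ₂ = 9.2×0.50 = 4.6
Station 1: ρ₁ = 4.6/15.0 = 0.30667, L₁ = ρ₁/(1-ρ₁) = 0.30667/(1-0.30667) = 0.4423
Station 2: ρ₂ = 4.6/12.8 = 0.3594, L₂ = ρ₂/(1-ρ₂) = 0.3594/(1-0.3594) = 0.5610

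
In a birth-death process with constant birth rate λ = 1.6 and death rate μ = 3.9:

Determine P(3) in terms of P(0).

For constant rates: P(n)/P(0) = (λ/μ)^n
P(3)/P(0) = (1.6/3.9)^3 = 0.41026^3 = 0.06905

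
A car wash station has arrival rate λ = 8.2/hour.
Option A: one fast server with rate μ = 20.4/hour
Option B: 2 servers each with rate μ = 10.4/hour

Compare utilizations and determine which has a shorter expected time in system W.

Option A: single server μ = 20.4 (M/M/1)
  ρ_A = 8.2/20.4 = 0.4020
  W_A = 1/(μ-λ) = 1/(20.4-8.2) = 1/12.20 = 0.08197

Option B: 2 servers μ = 10.4 (M/M/2)
  ρ_B = λ/(cμ) = 8.2/(2×10.4) = 0.3942
  Offered load a = λ/μ = cρ = 8.2/10.4 = 0.7885
  P₀ = [ Σₙ₌₀^1 aⁿ/n! + a^2/(2!(1-ρ)) ]⁻¹
  Σ = a^0/0! + a^1/1! = 1.0000 + 0.7885 = 1.7885
  a^2/(2!(1-ρ)) = 0.6217/(2 × 0.6058) = 0.5131
  P₀ = 1/(1.7885 + 0.5131) = 0.4345
  Lq = P₀·a^2·ρ / (2!(1-ρ)²) = 0.4345 × 0.6217 × 0.3942 / (2 × 0.3670) = 0.1451
  Wq_B = Lq/λ = 0.14509/8.2 = 0.01769
  W_B = Wq_B + 1/μ = 0.01769 + 0.09615 = 0.1138

Since W_A = 0.08197 < W_B = 0.1138, Option A (single fast server) has the shorter time in system.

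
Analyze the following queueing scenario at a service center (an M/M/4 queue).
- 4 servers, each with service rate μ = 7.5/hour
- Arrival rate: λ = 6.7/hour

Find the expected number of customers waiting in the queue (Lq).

Traffic intensity: ρ = λ/(cμ) = 6.7/(4×7.5) = 0.2233
Since ρ = 0.2233 < 1, system is stable.
Offered load a = λ/μ = cρ = 6.7/7.5 = 0.8933
P₀ = [ Σₙ₌₀^3 aⁿ/n! + a^4/(4!(1-ρ)) ]⁻¹
Σ = a^0/0! + a^1/1! + a^2/2! + a^3/3! = 1.0000 + 0.89333 + 0.39902 + 0.11882 = 2.4112
a^4/(4!(1-ρ)) = 0.6369/(24 × 0.7767) = 0.03417
P₀ = 1/(2.4112 + 0.03417) = 0.4089
Lq = P₀·a^4·ρ / (4!(1-ρ)²) = 0.40894 × 0.63687 × 0.22333 / (24 × 0.60321) = 0.004018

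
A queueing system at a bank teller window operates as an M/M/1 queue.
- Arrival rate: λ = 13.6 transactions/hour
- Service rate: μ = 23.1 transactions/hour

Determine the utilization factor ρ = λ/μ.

Server utilization: ρ = λ/μ
ρ = 13.6/23.1 = 0.5887
The server is busy 58.87% of the time.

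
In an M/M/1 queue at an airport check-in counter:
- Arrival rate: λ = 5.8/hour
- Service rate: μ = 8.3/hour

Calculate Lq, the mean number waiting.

ρ = λ/μ = 5.8/8.3 = 0.6988
For M/M/1: Lq = λ²/(μ(μ-λ))
Lq = 33.64/(8.3 × 2.50)
Lq = 1.6212 passengers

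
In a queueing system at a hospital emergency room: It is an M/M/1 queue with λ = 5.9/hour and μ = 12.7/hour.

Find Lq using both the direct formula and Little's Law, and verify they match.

Method 1 (direct): Lq = λ²/(μ(μ-λ)) = 34.81/(12.7 × 6.80) = 0.4031

Method 2 (Little's Law):
W = 1/(μ-λ) = 1/6.80 = 0.14706
Wq = W - 1/μ = 0.14706 - 0.078740 = 0.06832
Lq = λWq = 5.9 × 0.06832 = 0.4031 ✔ (matches Method 1)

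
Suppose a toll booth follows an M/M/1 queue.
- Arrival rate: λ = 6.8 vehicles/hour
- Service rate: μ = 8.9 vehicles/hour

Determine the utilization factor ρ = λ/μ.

Server utilization: ρ = λ/μ
ρ = 6.8/8.9 = 0.7640
The server is busy 76.40% of the time.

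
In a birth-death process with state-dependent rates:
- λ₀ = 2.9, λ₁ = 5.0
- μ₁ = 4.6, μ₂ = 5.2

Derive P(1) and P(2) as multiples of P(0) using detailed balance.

Balance equations:
State 0: λ₀P₀ = μ₁P₁ → P₁ = (λ₀/μ₁)P₀ = (2.9/4.6)P₀ = 0.6304P₀
State 1: P₂ = (λ₀λ₁)/(μ₁μ₂)P₀ = (2.9×5.0)/(4.6×5.2)P₀ = 0.6062P₀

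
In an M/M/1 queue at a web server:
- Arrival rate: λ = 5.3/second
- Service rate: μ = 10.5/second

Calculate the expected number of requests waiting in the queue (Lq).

ρ = λ/μ = 5.3/10.5 = 0.5048
For M/M/1: Lq = λ²/(μ(μ-λ))
Lq = 28.09/(10.5 × 5.20)
Lq = 0.5145 requests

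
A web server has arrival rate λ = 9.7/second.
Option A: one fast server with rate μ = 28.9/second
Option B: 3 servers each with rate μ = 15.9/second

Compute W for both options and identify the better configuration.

Option A: single server μ = 28.9 (M/M/1)
  ρ_A = 9.7/28.9 = 0.3356
  W_A = 1/(μ-λ) = 1/(28.9-9.7) = 1/19.20 = 0.05208

Option B: 3 servers μ = 15.9 (M/M/3)
  ρ_B = λ/(cμ) = 9.7/(3×15.9) = 0.2034
  Offered load a = λ/μ = cρ = 9.7/15.9 = 0.6101
  P₀ = [ Σₙ₌₀^2 aⁿ/n! + a^3/(3!(1-ρ)) ]⁻¹
  Σ = a^0/0! + a^1/1! + a^2/2! = 1.0000 + 0.6101 + 0.1861 = 1.7962
  a^3/(3!(1-ρ)) = 0.22705/(6 × 0.79665) = 0.04750
  P₀ = 1/(1.7962 + 0.04750) = 0.5424
  Lq = P₀·a^3·ρ / (3!(1-ρ)²) = 0.54240 × 0.22705 × 0.20335 / (6 × 0.63464) = 0.006577
  Wq_B = Lq/λ = 0.006577/9.7 = 0.0006780
  W_B = Wq_B + 1/μ = 0.0006780 + 0.06289 = 0.06357

Since W_A = 0.05208 < W_B = 0.06357, Option A (single fast server) has the shorter time in system.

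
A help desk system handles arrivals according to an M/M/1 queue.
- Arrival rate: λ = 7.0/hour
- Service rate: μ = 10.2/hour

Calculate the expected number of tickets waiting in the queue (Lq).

ρ = λ/μ = 7.0/10.2 = 0.6863
For M/M/1: Lq = λ²/(μ(μ-λ))
Lq = 49.00/(10.2 × 3.20)
Lq = 1.5012 tickets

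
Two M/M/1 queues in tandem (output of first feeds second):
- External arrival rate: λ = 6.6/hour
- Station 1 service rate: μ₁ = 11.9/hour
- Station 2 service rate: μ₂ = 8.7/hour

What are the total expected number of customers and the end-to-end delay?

By Jackson's theorem, each station behaves as independent M/M/1.
Station 1: ρ₁ = 6.6/11.9 = 0.5546, L₁ = ρ₁/(1-ρ₁) = λ/(μ₁-λ) = 6.6/5.30 = 1.24528
Station 2: ρ₂ = 6.6/8.7 = 0.7586, L₂ = ρ₂/(1-ρ₂) = λ/(μ₂-λ) = 6.6/2.10 = 3.14286
Total: L = L₁ + L₂ = 1.24528 + 3.14286 = 4.3881
W = L/λ = 4.3881/6.6 = 0.6649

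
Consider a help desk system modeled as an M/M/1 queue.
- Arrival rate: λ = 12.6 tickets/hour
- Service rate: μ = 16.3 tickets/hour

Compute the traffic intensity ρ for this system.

Server utilization: ρ = λ/μ
ρ = 12.6/16.3 = 0.7730
The server is busy 77.30% of the time.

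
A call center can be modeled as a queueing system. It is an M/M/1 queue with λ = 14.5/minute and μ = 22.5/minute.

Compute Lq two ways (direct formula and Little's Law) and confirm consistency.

Method 1 (direct): Lq = λ²/(μ(μ-λ)) = 210.25/(22.5 × 8.00) = 1.1681

Method 2 (Little's Law):
W = 1/(μ-λ) = 1/8.00 = 0.1250
Wq = W - 1/μ = 0.1250 - 0.04444 = 0.08056
Lq = λWq = 14.5 × 0.08056 = 1.1681 ✔ (matches Method 1)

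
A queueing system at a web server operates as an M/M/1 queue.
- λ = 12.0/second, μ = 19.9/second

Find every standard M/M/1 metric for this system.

Step 1: ρ = λ/μ = 12.0/19.9 = 0.6030
Step 2: L = λ/(μ-λ) = 12.0/7.90 = 1.5190
Step 3: Lq = λ²/(μ(μ-λ)) = 144.00/(19.9×7.90) = 0.9160
Step 4: W = 1/(μ-λ) = 1/7.90 = 0.12658
Step 5: Wq = λ/(μ(μ-λ)) = 12.0/(19.9×7.90) = 0.07633
Step 6: P(0) = 1-ρ = 0.3970
Verify: L = λW = 12.0×0.12658 = 1.5190 ✔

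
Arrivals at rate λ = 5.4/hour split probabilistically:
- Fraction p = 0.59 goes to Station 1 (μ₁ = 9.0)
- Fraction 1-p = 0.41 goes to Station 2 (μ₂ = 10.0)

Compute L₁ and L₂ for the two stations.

Effective rates: λ₁ = 5.4×0.59 = 3.186, λ₂ = 5.4×0.41 = 2.214
Station 1: ρ₁ = 3.186/9.0 = 0.3540, L₁ = ρ₁/(1-ρ₁) = 0.3540/(1-0.3540) = 0.5480
Station 2: ρ₂ = 2.214/10.0 = 0.2214, L₂ = ρ₂/(1-ρ₂) = 0.2214/(1-0.2214) = 0.2844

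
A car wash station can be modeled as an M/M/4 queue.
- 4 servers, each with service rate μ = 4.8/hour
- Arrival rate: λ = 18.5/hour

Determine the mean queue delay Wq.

Traffic intensity: ρ = λ/(cμ) = 18.5/(4×4.8) = 0.9635
Since ρ = 0.9635 < 1, system is stable.
Offered load a = λ/μ = cρ = 18.5/4.8 = 3.8542
P₀ = [ Σₙ₌₀^3 aⁿ/n! + a^4/(4!(1-ρ)) ]⁻¹
Σ = a^0/0! + a^1/1! + a^2/2! + a^3/3! = 1.0000 + 3.8542 + 7.4273 + 9.5420 = 21.8235
a^4/(4!(1-ρ)) = 220.65916/(24 × 0.036458333) = 252.1819
P₀ = 1/(21.8235 + 252.1819) = 0.003650
Lq = P₀·a^4·ρ / (4!(1-ρ)²) = 0.00364956 × 220.6592 × 0.963542 / (24 × 0.00132921) = 24.3236
Wq = Lq/λ = 24.3236/18.5 = 1.3148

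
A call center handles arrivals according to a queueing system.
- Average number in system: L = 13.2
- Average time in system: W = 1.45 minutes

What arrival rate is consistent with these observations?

Little's Law: L = λW, so λ = L/W
λ = 13.2/1.45 = 9.1034 calls/minute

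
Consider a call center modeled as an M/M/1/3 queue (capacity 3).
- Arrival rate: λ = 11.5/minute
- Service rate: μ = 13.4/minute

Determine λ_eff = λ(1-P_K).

ρ = λ/μ = 11.5/13.4 = 0.8582
P₀ = (1-ρ)/(1-ρ^(K+1)) = (1-0.8582)/(1-0.8582^4) = 0.1418/0.4576 = 0.3099
P_K = P₀×ρ^K = 0.3099 × 0.8582^3 = 0.3099 × 0.6321 = 0.1959
λ_eff = λ(1-P_K) = 11.5 × (1 - 0.19589) = 11.5 × 0.80411 = 9.2473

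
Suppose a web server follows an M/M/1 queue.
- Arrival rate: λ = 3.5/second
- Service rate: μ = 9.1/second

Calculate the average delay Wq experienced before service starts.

First, compute utilization: ρ = λ/μ = 3.5/9.1 = 0.3846
For M/M/1: Wq = λ/(μ(μ-λ))
Wq = 3.5/(9.1 × (9.1-3.5))
Wq = 3.5/(9.1 × 5.60)
Wq = 0.06868 seconds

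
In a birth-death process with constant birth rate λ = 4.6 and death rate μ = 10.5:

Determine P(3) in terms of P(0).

For constant rates: P(n)/P(0) = (λ/μ)^n
P(3)/P(0) = (4.6/10.5)^3 = 0.438095^3 = 0.08408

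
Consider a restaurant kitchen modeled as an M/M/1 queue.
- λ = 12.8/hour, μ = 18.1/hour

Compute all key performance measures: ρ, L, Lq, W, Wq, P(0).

Step 1: ρ = λ/μ = 12.8/18.1 = 0.7072
Step 2: L = λ/(μ-λ) = 12.8/5.30 = 2.4151
Step 3: Lq = λ²/(μ(μ-λ)) = 163.84/(18.1×5.30) = 1.7079
Step 4: W = 1/(μ-λ) = 1/5.30 = 0.18868
Step 5: Wq = λ/(μ(μ-λ)) = 12.8/(18.1×5.30) = 0.1334
Step 6: P(0) = 1-ρ = 0.2928
Verify: L = λW = 12.8×0.18868 = 2.4151 ✔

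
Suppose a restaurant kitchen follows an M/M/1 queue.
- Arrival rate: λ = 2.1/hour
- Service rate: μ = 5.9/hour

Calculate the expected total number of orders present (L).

ρ = λ/μ = 2.1/5.9 = 0.3559
For M/M/1: L = λ/(μ-λ)
L = 2.1/(5.9-2.1) = 2.1/3.80
L = 0.5526 orders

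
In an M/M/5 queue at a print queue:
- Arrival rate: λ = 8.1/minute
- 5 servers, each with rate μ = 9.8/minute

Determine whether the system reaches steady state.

Stability requires ρ = λ/(cμ) < 1
ρ = 8.1/(5 × 9.8) = 8.1/49.00 = 0.1653
Since 0.1653 < 1, the system is STABLE.
The servers are busy 16.53% of the time.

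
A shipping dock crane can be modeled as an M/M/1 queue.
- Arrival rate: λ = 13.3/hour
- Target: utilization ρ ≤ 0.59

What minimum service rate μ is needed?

ρ = λ/μ, so μ = λ/ρ
μ ≥ 13.3/0.59 = 22.5424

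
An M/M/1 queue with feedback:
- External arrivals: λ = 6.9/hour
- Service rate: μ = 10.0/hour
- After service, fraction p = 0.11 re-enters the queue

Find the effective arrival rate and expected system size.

Effective arrival rate: λ_eff = λ/(1-p) = 6.9/(1-0.11) = 6.9/0.89 = 7.7528
ρ = λ_eff/μ = 7.7528/10.0 = 0.77528
L = ρ/(1-ρ) = 0.77528/(1-0.77528) = 3.4500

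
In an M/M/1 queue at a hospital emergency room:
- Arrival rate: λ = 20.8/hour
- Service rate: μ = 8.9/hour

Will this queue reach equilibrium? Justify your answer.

Stability requires ρ = λ/(cμ) < 1
ρ = 20.8/(1 × 8.9) = 20.8/8.90 = 2.3371
Since 2.3371 ≥ 1, the system is UNSTABLE.
Queue grows without bound. Need μ > λ = 20.8.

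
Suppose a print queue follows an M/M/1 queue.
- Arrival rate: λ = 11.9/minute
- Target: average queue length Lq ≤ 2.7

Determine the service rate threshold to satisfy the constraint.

For M/M/1: Lq = λ²/(μ(μ-λ))
Need Lq ≤ 2.7, i.e. μ(μ-λ) ≥ λ²/2.7
μ² - 11.9μ - 141.61/2.7 ≥ 0  →  μ² - 11.9μ - 52.44815 ≥ 0
Quadratic formula (positive root): μ = [λ + √(λ² + 4×52.44815)]/2
Discriminant: 141.61 + 4×52.44815 = 351.4026, √351.4026 = 18.74574
μ ≥ (11.9 + 18.74574)/2 = 15.3229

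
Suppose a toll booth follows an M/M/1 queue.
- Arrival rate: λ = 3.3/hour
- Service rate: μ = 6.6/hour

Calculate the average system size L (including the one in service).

ρ = λ/μ = 3.3/6.6 = 0.5000
For M/M/1: L = λ/(μ-λ)
L = 3.3/(6.6-3.3) = 3.3/3.30
L = 1.0000 vehicles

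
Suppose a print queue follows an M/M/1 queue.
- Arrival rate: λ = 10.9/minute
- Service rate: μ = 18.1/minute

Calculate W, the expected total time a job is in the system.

First, compute utilization: ρ = λ/μ = 10.9/18.1 = 0.6022
For M/M/1: W = 1/(μ-λ)
W = 1/(18.1-10.9) = 1/7.20
W = 0.1389 minutes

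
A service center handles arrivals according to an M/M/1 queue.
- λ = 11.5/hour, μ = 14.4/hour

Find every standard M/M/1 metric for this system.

Step 1: ρ = λ/μ = 11.5/14.4 = 0.7986
Step 2: L = λ/(μ-λ) = 11.5/2.90 = 3.9655
Step 3: Lq = λ²/(μ(μ-λ)) = 132.25/(14.4×2.90) = 3.1669
Step 4: W = 1/(μ-λ) = 1/2.90 = 0.34483
Step 5: Wq = λ/(μ(μ-λ)) = 11.5/(14.4×2.90) = 0.2754
Step 6: P(0) = 1-ρ = 0.2014
Verify: L = λW = 11.5×0.34483 = 3.9655 ✔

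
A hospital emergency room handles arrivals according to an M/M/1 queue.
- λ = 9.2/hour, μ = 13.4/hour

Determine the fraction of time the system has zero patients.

ρ = λ/μ = 9.2/13.4 = 0.6866
P(0) = 1 - ρ = 1 - 0.6866 = 0.3134
The server is idle 31.34% of the time.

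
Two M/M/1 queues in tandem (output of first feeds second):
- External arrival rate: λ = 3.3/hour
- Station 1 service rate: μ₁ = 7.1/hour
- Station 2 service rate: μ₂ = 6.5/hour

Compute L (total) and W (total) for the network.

By Jackson's theorem, each station behaves as independent M/M/1.
Station 1: ρ₁ = 3.3/7.1 = 0.4648, L₁ = ρ₁/(1-ρ₁) = λ/(μ₁-λ) = 3.3/3.80 = 0.868421
Station 2: ρ₂ = 3.3/6.5 = 0.5077, L₂ = ρ₂/(1-ρ₂) = λ/(μ₂-λ) = 3.3/3.20 = 1.03125
Total: L = L₁ + L₂ = 0.868421 + 1.03125 = 1.8997
W = L/λ = 1.8997/3.3 = 0.5757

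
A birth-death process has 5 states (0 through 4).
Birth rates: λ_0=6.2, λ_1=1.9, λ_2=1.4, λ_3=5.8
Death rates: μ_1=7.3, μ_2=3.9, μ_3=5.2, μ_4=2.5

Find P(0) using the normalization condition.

Ratios P(n)/P(0) = (λ₀···λₙ₋₁)/(μ₁···μₙ):
P(1)/P(0) = (6.2)/(7.3) = 0.8493
P(2)/P(0) = (6.2×1.9)/(7.3×3.9) = 0.4138
P(3)/P(0) = (6.2×1.9×1.4)/(7.3×3.9×5.2) = 0.1114
P(4)/P(0) = (6.2×1.9×1.4×5.8)/(7.3×3.9×5.2×2.5) = 0.2584

Normalization: ∑ P(n) = 1
P(0) × (1.0000 + 0.8493 + 0.4138 + 0.1114 + 0.2584) = 1
P(0) × 2.6329 = 1
P(0) = 1/2.6329 = 0.3798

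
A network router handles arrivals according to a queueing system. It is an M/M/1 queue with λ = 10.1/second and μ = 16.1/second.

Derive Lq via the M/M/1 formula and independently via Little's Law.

Method 1 (direct): Lq = λ²/(μ(μ-λ)) = 102.01/(16.1 × 6.00) = 1.0560

Method 2 (Little's Law):
W = 1/(μ-λ) = 1/6.00 = 0.1666667
Wq = W - 1/μ = 0.1666667 - 0.06211180 = 0.10455
Lq = λWq = 10.1 × 0.10455 = 1.0560 ✔ (matches Method 1)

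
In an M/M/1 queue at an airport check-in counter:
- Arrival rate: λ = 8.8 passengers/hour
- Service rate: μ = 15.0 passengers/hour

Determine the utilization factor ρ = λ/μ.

Server utilization: ρ = λ/μ
ρ = 8.8/15.0 = 0.5867
The server is busy 58.67% of the time.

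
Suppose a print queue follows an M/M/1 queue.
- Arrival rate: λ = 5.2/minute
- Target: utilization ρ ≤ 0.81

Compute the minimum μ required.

ρ = λ/μ, so μ = λ/ρ
μ ≥ 5.2/0.81 = 6.4198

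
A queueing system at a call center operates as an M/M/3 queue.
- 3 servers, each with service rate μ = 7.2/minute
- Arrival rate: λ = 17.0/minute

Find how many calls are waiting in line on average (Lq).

Traffic intensity: ρ = λ/(cμ) = 17.0/(3×7.2) = 0.7870
Since ρ = 0.7870 < 1, system is stable.
Offered load a = λ/μ = cρ = 17.0/7.2 = 2.3611
P₀ = [ Σₙ₌₀^2 aⁿ/n! + a^3/(3!(1-ρ)) ]⁻¹
Σ = a^0/0! + a^1/1! + a^2/2! = 1.0000 + 2.3611 + 2.7874 = 6.1485
a^3/(3!(1-ρ)) = 13.1628/(6 × 0.212963) = 10.3013
P₀ = 1/(6.1485 + 10.3013) = 0.06079
Lq = P₀·a^3·ρ / (3!(1-ρ)²) = 0.06079 × 13.1628 × 0.7870 / (6 × 0.04535) = 2.3143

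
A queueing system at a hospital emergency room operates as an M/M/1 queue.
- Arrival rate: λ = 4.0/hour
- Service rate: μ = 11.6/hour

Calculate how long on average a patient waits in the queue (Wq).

First, compute utilization: ρ = λ/μ = 4.0/11.6 = 0.3448
For M/M/1: Wq = λ/(μ(μ-λ))
Wq = 4.0/(11.6 × (11.6-4.0))
Wq = 4.0/(11.6 × 7.60)
Wq = 0.04537 hours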